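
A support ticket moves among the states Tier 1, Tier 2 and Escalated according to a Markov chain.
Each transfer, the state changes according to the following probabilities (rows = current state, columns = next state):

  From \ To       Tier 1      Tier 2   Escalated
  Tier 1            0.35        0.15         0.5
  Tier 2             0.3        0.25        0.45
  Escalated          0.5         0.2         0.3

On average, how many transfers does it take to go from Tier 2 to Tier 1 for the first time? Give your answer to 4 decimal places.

2.6437

Let t(s) be the expected number of transfers to first reach Tier 1 from state s, with t(Tier 1) = 0. Conditioning on the first transfer:
t(Tier 2) = 1 + 0.25·t(Tier 2) + 0.45·t(Escalated)
t(Escalated) = 1 + 0.2·t(Tier 2) + 0.3·t(Escalated)
Solving: t(Tier 2) = 2.6437, t(Escalated) = 2.1839.
Expected transfers from Tier 2 to Tier 1: 2.6437.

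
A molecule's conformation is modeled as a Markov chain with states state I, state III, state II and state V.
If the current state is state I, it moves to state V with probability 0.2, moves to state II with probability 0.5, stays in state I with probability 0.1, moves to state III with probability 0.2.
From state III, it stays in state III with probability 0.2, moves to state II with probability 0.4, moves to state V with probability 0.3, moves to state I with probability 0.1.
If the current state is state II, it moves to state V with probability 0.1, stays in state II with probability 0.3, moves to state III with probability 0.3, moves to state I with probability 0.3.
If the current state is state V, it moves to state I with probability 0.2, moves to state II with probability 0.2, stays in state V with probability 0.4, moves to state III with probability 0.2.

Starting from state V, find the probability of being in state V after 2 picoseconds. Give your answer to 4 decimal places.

0.2800

Propagate the distribution vector 2 picoseconds from state V.
After 0 picoseconds: (0.0000, 0.0000, 0.0000, 1.0000)
After 1 picosecond: (0.2000, 0.2000, 0.2000, 0.4000)
After 2 picoseconds: (0.1800, 0.2200, 0.3200, 0.2800)
P(in state V after 2 picoseconds) = 0.2800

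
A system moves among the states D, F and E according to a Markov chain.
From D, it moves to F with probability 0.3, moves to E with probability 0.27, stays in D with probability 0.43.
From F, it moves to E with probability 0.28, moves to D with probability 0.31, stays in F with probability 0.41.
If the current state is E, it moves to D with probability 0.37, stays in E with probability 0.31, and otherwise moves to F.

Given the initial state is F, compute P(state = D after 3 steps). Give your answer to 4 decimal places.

Propagate the distribution vector 3 steps from F.
After 0 steps: (0.0000, 1.0000, 0.0000)
After 1 step: (0.3100, 0.4100, 0.2800)
After 2 steps: (0.3640, 0.3507, 0.2853)
After 3 steps: (0.3708, 0.3443, 0.2849)
P(in D after 3 steps) = 0.3708

0.3708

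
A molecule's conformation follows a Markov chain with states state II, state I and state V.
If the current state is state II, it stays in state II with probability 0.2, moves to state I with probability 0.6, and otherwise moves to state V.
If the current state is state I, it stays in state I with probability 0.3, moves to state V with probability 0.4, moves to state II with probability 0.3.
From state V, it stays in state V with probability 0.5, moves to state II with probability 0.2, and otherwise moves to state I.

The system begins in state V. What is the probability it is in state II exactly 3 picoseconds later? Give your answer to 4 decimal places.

Propagate the distribution vector 3 picoseconds from state V.
After 0 picoseconds: (0.0000, 0.0000, 1.0000)
After 1 picosecond: (0.2000, 0.3000, 0.5000)
After 2 picoseconds: (0.2300, 0.3600, 0.4100)
After 3 picoseconds: (0.2360, 0.3690, 0.3950)
P(in state II after 3 picoseconds) = 0.2360

0.2360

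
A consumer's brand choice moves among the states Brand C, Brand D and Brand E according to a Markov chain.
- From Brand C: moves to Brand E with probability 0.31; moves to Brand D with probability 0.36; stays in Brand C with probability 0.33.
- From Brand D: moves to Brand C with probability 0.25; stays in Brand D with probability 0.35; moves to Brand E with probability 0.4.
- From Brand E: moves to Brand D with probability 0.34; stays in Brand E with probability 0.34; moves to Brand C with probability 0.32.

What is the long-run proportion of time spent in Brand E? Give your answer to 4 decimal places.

Let the stationary distribution be π with π = πP and π_1 + π_2 + π_3 = 1.
π_1 = 0.33·π_1 + 0.25·π_2 + 0.32·π_3
π_2 = 0.36·π_1 + 0.35·π_2 + 0.34·π_3
Solving with the normalization constraint gives π = (0.2985, 0.3495, 0.3520).
So the stationary probability of Brand E is 0.3520.

0.3520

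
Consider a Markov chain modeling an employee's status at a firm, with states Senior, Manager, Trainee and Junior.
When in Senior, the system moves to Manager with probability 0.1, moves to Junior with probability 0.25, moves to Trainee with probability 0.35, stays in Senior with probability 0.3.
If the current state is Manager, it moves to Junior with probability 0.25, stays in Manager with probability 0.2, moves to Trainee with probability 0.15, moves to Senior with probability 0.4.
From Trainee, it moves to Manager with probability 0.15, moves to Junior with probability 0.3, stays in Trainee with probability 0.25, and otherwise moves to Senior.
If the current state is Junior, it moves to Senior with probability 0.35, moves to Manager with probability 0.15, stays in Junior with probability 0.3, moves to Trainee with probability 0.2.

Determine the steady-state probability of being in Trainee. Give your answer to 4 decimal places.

Let the stationary distribution be π with π = πP and π_1 + π_2 + π_3 + π_4 = 1.
π_1 = 0.3·π_1 + 0.4·π_2 + 0.3·π_3 + 0.35·π_4
π_2 = 0.1·π_1 + 0.2·π_2 + 0.15·π_3 + 0.15·π_4
π_3 = 0.35·π_1 + 0.15·π_2 + 0.25·π_3 + 0.2·π_4
Solving with the normalization constraint gives π = (0.3279, 0.1406, 0.2549, 0.2766).
So the stationary probability of Trainee is 0.2549.

0.2549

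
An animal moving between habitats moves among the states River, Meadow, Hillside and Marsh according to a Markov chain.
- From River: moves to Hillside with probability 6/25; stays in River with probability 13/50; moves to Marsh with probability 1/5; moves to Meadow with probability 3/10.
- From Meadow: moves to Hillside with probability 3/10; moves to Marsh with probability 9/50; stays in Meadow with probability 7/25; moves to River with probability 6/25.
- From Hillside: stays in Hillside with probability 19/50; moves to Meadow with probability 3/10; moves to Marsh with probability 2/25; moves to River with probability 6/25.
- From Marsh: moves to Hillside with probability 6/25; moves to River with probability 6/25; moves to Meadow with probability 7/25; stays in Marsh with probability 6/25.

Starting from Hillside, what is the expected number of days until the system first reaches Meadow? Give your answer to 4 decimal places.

Let t(s) be the expected number of days to first reach Meadow from state s, with t(Meadow) = 0. Conditioning on the first day:
t(River) = 1 + 0.26·t(River) + 0.24·t(Hillside) + 0.2·t(Marsh)
t(Hillside) = 1 + 0.24·t(River) + 0.38·t(Hillside) + 0.08·t(Marsh)
t(Marsh) = 1 + 0.24·t(River) + 0.24·t(Hillside) + 0.24·t(Marsh)
Solving: t(River) = 3.3723, t(Hillside) = 3.3625, t(Marsh) = 3.4426.
Expected days from Hillside to Meadow: 3.3625.

3.3625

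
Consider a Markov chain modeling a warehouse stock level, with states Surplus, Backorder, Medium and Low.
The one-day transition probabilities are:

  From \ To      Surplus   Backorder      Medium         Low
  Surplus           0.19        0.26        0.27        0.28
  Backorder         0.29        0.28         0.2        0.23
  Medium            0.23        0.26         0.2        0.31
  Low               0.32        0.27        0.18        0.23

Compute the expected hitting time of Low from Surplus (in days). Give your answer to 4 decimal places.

3.6525

Let t(s) be the expected number of days to first reach Low from state s, with t(Low) = 0. Conditioning on the first day:
t(Surplus) = 1 + 0.19·t(Surplus) + 0.26·t(Backorder) + 0.27·t(Medium)
t(Backorder) = 1 + 0.29·t(Surplus) + 0.28·t(Backorder) + 0.2·t(Medium)
t(Medium) = 1 + 0.23·t(Surplus) + 0.26·t(Backorder) + 0.2·t(Medium)
Solving: t(Surplus) = 3.6525, t(Backorder) = 3.8462, t(Medium) = 3.5501.
Expected days from Surplus to Low: 3.6525.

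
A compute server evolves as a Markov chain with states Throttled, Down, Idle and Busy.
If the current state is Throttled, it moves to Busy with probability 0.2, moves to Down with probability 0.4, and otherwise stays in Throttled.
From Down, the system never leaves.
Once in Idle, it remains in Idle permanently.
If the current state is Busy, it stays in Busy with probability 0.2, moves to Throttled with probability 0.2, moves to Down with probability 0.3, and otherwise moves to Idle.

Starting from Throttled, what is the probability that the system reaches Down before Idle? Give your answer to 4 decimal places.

0.8636

Let h(s) be the probability of absorption at Down starting from transient state s. Then h(Down) = 1 and h(Idle) = 0. By first-step analysis:
h(Throttled) = 0.4·h(Throttled) + 0.4·1 + 0.2·h(Busy)
h(Busy) = 0.2·h(Throttled) + 0.3·1 + 0.3·0 + 0.2·h(Busy)
Solving: h(Throttled) = 0.8636, h(Busy) = 0.5909.
Starting from Throttled, the probability is 0.8636.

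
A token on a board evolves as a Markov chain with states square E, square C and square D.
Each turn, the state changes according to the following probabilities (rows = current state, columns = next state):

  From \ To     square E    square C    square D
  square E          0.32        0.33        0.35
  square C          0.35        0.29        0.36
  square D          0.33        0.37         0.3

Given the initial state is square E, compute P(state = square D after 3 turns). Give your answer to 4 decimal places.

0.3365

Propagate the distribution vector 3 turns from square E.
After 0 turns: (1.0000, 0.0000, 0.0000)
After 1 turn: (0.3200, 0.3300, 0.3500)
After 2 turns: (0.3334, 0.3308, 0.3358)
After 3 turns: (0.3333, 0.3302, 0.3365)
P(in square D after 3 turns) = 0.3365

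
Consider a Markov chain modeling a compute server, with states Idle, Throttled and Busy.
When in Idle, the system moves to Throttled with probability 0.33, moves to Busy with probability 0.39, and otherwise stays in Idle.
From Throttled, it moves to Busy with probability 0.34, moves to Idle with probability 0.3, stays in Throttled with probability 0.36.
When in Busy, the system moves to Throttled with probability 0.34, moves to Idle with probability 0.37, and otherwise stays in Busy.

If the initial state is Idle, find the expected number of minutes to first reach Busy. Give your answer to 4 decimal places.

2.6810

Let t(s) be the expected number of minutes to first reach Busy from state s, with t(Busy) = 0. Conditioning on the first minute:
t(Idle) = 1 + 0.28·t(Idle) + 0.33·t(Throttled)
t(Throttled) = 1 + 0.3·t(Idle) + 0.36·t(Throttled)
Solving: t(Idle) = 2.6810, t(Throttled) = 2.8192.
Expected minutes from Idle to Busy: 2.6810.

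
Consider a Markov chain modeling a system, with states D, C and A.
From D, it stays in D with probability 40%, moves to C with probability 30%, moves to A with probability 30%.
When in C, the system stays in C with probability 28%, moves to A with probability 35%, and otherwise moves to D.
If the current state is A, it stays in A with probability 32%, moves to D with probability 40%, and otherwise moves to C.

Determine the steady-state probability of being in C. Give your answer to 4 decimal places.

0.2878

Let the stationary distribution be π with π = πP and π_1 + π_2 + π_3 = 1.
π_1 = 0.4·π_1 + 0.37·π_2 + 0.4·π_3
π_2 = 0.3·π_1 + 0.28·π_2 + 0.28·π_3
Solving with the normalization constraint gives π = (0.3914, 0.2878, 0.3208).
So the stationary probability of C is 0.2878.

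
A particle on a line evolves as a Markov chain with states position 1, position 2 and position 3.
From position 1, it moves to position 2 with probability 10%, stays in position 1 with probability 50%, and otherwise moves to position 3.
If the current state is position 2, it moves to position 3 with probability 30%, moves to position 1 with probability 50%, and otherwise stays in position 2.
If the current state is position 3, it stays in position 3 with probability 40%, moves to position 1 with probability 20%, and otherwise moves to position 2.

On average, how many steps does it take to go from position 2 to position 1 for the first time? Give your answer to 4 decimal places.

2.5000

Let t(s) be the expected number of steps to first reach position 1 from state s, with t(position 1) = 0. Conditioning on the first step:
t(position 2) = 1 + 0.2·t(position 2) + 0.3·t(position 3)
t(position 3) = 1 + 0.4·t(position 2) + 0.4·t(position 3)
Solving: t(position 2) = 2.5000, t(position 3) = 3.3333.
Expected steps from position 2 to position 1: 2.5000.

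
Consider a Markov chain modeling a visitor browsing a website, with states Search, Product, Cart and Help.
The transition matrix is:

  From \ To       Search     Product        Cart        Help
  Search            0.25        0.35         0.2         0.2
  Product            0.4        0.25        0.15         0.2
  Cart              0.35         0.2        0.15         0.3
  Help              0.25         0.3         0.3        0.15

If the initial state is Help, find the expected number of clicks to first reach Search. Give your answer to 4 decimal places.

3.2024

Let t(s) be the expected number of clicks to first reach Search from state s, with t(Search) = 0. Conditioning on the first click:
t(Product) = 1 + 0.25·t(Product) + 0.15·t(Cart) + 0.2·t(Help)
t(Cart) = 1 + 0.2·t(Product) + 0.15·t(Cart) + 0.3·t(Help)
t(Help) = 1 + 0.3·t(Product) + 0.3·t(Cart) + 0.15·t(Help)
Solving: t(Product) = 2.7795, t(Cart) = 2.9607, t(Help) = 3.2024.
Expected clicks from Help to Search: 3.2024.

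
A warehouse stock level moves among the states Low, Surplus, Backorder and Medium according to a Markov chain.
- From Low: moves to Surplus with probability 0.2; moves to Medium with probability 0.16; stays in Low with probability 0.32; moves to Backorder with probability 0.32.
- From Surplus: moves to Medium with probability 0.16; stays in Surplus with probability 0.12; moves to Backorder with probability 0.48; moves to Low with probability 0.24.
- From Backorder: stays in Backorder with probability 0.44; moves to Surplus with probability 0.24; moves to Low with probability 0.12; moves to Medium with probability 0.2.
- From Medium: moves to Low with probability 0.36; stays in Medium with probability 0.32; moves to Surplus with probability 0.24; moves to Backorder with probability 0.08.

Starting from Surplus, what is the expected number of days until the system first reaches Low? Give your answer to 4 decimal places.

Let t(s) be the expected number of days to first reach Low from state s, with t(Low) = 0. Conditioning on the first day:
t(Surplus) = 1 + 0.12·t(Surplus) + 0.48·t(Backorder) + 0.16·t(Medium)
t(Backorder) = 1 + 0.24·t(Surplus) + 0.44·t(Backorder) + 0.2·t(Medium)
t(Medium) = 1 + 0.24·t(Surplus) + 0.08·t(Backorder) + 0.32·t(Medium)
Solving: t(Surplus) = 4.5604, t(Backorder) = 5.0525, t(Medium) = 3.6745.
Expected days from Surplus to Low: 4.5604.

4.5604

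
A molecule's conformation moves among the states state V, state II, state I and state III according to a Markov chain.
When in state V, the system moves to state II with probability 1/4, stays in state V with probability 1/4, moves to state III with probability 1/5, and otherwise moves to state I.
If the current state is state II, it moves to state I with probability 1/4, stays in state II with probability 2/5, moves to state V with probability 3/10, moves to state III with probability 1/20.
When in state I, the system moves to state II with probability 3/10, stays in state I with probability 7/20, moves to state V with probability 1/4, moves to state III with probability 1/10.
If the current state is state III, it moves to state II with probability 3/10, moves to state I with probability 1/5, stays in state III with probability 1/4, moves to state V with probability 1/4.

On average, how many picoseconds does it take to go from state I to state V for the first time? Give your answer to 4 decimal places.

3.7500

Let t(s) be the expected number of picoseconds to first reach state V from state s, with t(state V) = 0. Conditioning on the first picosecond:
t(state II) = 1 + 0.4·t(state II) + 0.25·t(state I) + 0.05·t(state III)
t(state I) = 1 + 0.3·t(state II) + 0.35·t(state I) + 0.1·t(state III)
t(state III) = 1 + 0.3·t(state II) + 0.2·t(state I) + 0.25·t(state III)
Solving: t(state II) = 3.5417, t(state I) = 3.7500, t(state III) = 3.7500.
Expected picoseconds from state I to state V: 3.7500.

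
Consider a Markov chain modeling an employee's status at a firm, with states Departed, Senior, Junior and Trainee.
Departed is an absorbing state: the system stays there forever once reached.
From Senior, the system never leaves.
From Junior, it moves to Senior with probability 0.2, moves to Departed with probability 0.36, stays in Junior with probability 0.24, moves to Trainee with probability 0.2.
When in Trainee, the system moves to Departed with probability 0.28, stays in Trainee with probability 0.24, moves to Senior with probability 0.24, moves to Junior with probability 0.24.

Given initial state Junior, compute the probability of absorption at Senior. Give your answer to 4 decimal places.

0.3776

Let h(s) be the probability of absorption at Senior starting from transient state s. Then h(Senior) = 1 and h(Departed) = 0. By first-step analysis:
h(Junior) = 0.36·0 + 0.2·1 + 0.24·h(Junior) + 0.2·h(Trainee)
h(Trainee) = 0.28·0 + 0.24·1 + 0.24·h(Junior) + 0.24·h(Trainee)
Solving: h(Junior) = 0.3776, h(Trainee) = 0.4350.
Starting from Junior, the probability is 0.3776.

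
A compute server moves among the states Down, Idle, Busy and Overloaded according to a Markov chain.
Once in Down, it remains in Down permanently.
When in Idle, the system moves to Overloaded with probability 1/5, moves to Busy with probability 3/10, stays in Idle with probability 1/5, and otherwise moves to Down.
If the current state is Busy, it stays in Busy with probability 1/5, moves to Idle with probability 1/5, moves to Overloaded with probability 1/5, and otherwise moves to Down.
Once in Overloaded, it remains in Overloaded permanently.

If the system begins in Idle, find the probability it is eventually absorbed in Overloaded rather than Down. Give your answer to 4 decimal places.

Let h(s) be the probability of absorption at Overloaded starting from transient state s. Then h(Overloaded) = 1 and h(Down) = 0. By first-step analysis:
h(Idle) = 0.3·0 + 0.2·h(Idle) + 0.3·h(Busy) + 0.2·1
h(Busy) = 0.4·0 + 0.2·h(Idle) + 0.2·h(Busy) + 0.2·1
Solving: h(Idle) = 0.3793, h(Busy) = 0.3448.
Starting from Idle, the probability is 0.3793.

0.3793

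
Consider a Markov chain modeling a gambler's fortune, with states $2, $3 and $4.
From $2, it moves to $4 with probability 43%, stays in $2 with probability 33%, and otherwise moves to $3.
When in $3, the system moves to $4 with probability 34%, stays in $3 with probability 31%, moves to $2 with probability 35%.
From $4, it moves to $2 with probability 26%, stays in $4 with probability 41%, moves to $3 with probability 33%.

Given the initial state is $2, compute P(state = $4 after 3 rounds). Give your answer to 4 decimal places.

Propagate the distribution vector 3 rounds from $2.
After 0 rounds: (1.0000, 0.0000, 0.0000)
After 1 round: (0.3300, 0.2400, 0.4300)
After 2 rounds: (0.3047, 0.2955, 0.3998)
After 3 rounds: (0.3079, 0.2967, 0.3954)
P(in $4 after 3 rounds) = 0.3954

0.3954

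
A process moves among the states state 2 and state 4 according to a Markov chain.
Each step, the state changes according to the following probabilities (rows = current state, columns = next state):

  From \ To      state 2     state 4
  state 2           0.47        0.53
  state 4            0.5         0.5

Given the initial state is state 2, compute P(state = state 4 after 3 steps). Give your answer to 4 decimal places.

0.5146

Propagate the distribution vector 3 steps from state 2.
After 0 steps: (1.0000, 0.0000)
After 1 step: (0.4700, 0.5300)
After 2 steps: (0.4859, 0.5141)
After 3 steps: (0.4854, 0.5146)
P(in state 4 after 3 steps) = 0.5146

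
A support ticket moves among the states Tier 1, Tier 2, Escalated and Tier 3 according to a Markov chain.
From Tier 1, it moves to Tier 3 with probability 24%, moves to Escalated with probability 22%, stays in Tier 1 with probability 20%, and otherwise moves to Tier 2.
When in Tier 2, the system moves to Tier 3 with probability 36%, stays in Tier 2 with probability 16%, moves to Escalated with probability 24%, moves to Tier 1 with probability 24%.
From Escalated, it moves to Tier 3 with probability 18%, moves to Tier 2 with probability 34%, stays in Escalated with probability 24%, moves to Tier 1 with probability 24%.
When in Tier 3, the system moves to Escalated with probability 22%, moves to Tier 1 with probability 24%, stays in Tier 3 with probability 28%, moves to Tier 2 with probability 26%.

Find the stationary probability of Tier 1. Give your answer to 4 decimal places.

0.2308

Let the stationary distribution be π with π = πP and π_1 + π_2 + π_3 + π_4 = 1.
π_1 = 0.2·π_1 + 0.24·π_2 + 0.24·π_3 + 0.24·π_4
π_2 = 0.34·π_1 + 0.16·π_2 + 0.34·π_3 + 0.26·π_4
π_3 = 0.22·π_1 + 0.24·π_2 + 0.24·π_3 + 0.22·π_4
Solving with the normalization constraint gives π = (0.2308, 0.2699, 0.2300, 0.2694).
So the stationary probability of Tier 1 is 0.2308.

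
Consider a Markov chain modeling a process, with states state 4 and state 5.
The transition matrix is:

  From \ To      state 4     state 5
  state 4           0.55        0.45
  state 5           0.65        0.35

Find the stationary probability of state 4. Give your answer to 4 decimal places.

Let the stationary distribution be π with π = πP and π_1 + π_2 = 1.
π_1 = 0.55·π_1 + 0.65·π_2
Solving with the normalization constraint gives π = (0.5909, 0.4091).
So the stationary probability of state 4 is 0.5909.

0.5909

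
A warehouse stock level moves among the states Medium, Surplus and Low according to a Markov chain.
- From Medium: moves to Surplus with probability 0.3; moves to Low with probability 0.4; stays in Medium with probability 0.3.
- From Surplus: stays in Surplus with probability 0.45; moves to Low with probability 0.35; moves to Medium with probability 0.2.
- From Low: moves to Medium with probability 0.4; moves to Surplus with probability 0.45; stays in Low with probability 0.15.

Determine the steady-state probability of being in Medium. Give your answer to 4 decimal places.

Let the stationary distribution be π with π = πP and π_1 + π_2 + π_3 = 1.
π_1 = 0.3·π_1 + 0.2·π_2 + 0.4·π_3
π_2 = 0.3·π_1 + 0.45·π_2 + 0.45·π_3
Solving with the normalization constraint gives π = (0.2897, 0.4065, 0.3037).
So the stationary probability of Medium is 0.2897.

0.2897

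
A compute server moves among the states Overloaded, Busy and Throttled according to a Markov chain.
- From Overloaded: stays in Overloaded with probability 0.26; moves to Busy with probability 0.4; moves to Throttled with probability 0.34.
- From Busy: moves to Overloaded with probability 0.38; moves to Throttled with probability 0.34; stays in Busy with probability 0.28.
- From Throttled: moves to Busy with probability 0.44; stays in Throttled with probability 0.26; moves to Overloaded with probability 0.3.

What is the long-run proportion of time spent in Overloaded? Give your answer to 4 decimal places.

Let the stationary distribution be π with π = πP and π_1 + π_2 + π_3 = 1.
π_1 = 0.26·π_1 + 0.38·π_2 + 0.3·π_3
π_2 = 0.4·π_1 + 0.28·π_2 + 0.44·π_3
Solving with the normalization constraint gives π = (0.3168, 0.3684, 0.3148).
So the stationary probability of Overloaded is 0.3168.

0.3168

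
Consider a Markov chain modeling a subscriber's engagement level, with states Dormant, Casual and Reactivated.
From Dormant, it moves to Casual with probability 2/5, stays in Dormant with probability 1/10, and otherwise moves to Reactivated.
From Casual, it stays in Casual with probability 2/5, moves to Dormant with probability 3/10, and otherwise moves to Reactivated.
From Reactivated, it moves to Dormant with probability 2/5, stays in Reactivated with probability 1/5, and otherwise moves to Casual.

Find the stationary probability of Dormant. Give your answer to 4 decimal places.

0.2769

Let the stationary distribution be π with π = πP and π_1 + π_2 + π_3 = 1.
π_1 = 0.1·π_1 + 0.3·π_2 + 0.4·π_3
π_2 = 0.4·π_1 + 0.4·π_2 + 0.4·π_3
Solving with the normalization constraint gives π = (0.2769, 0.4000, 0.3231).
So the stationary probability of Dormant is 0.2769.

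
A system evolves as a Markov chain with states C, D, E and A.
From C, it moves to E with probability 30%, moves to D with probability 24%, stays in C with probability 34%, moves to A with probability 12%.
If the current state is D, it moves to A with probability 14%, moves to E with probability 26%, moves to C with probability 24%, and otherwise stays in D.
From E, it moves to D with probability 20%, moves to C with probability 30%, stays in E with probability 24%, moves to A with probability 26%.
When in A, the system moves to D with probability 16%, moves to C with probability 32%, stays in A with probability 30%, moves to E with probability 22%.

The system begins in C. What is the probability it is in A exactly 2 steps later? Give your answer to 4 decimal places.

0.1884

Propagate the distribution vector 2 steps from C.
After 0 steps: (1.0000, 0.0000, 0.0000, 0.0000)
After 1 step: (0.3400, 0.2400, 0.3000, 0.1200)
After 2 steps: (0.3016, 0.2472, 0.2628, 0.1884)
P(in A after 2 steps) = 0.1884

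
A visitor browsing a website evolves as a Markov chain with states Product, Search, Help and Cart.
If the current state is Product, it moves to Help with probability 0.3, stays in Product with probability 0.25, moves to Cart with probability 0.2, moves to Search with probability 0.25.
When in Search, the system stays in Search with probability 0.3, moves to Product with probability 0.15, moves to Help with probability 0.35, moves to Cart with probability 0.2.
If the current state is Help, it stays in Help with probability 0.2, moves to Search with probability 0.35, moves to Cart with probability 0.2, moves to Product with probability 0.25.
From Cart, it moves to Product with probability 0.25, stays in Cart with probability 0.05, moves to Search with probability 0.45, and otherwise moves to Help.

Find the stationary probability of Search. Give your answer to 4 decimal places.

0.3292

Let the stationary distribution be π with π = πP and π_1 + π_2 + π_3 + π_4 = 1.
π_1 = 0.25·π_1 + 0.15·π_2 + 0.25·π_3 + 0.25·π_4
π_2 = 0.25·π_1 + 0.3·π_2 + 0.35·π_3 + 0.45·π_4
π_3 = 0.3·π_1 + 0.35·π_2 + 0.2·π_3 + 0.25·π_4
Solving with the normalization constraint gives π = (0.2171, 0.3292, 0.2798, 0.1739).
So the stationary probability of Search is 0.3292.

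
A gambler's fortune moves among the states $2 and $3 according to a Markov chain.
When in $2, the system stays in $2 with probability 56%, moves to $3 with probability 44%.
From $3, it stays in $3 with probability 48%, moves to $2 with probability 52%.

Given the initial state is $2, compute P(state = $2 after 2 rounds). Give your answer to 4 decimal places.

Sum over the intermediate state after 1 round:
P = P($2→$2)·P($2→$2) + P($2→$3)·P($3→$2)
  = 0.56×0.56 + 0.44×0.52
  = 0.3136 + 0.2288 = 0.5424

0.5424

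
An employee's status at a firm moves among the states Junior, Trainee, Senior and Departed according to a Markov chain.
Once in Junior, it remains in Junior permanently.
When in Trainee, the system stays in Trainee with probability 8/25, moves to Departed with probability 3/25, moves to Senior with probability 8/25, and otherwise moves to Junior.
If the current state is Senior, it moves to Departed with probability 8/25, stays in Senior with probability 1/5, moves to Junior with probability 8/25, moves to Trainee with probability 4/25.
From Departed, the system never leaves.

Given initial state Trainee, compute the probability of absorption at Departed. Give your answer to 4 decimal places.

0.4026

Let h(s) be the probability of absorption at Departed starting from transient state s. Then h(Departed) = 1 and h(Junior) = 0. By first-step analysis:
h(Trainee) = 0.24·0 + 0.32·h(Trainee) + 0.32·h(Senior) + 0.12·1
h(Senior) = 0.32·0 + 0.16·h(Trainee) + 0.2·h(Senior) + 0.32·1
Solving: h(Trainee) = 0.4026, h(Senior) = 0.4805.
Starting from Trainee, the probability is 0.4026.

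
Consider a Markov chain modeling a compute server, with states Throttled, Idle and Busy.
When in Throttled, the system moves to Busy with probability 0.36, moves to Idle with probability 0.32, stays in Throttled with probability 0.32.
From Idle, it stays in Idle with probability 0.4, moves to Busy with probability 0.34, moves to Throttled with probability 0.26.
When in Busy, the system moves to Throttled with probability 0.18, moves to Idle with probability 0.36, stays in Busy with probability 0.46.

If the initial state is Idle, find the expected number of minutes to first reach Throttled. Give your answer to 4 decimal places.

4.3651

Let t(s) be the expected number of minutes to first reach Throttled from state s, with t(Throttled) = 0. Conditioning on the first minute:
t(Idle) = 1 + 0.4·t(Idle) + 0.34·t(Busy)
t(Busy) = 1 + 0.36·t(Idle) + 0.46·t(Busy)
Solving: t(Idle) = 4.3651, t(Busy) = 4.7619.
Expected minutes from Idle to Throttled: 4.3651.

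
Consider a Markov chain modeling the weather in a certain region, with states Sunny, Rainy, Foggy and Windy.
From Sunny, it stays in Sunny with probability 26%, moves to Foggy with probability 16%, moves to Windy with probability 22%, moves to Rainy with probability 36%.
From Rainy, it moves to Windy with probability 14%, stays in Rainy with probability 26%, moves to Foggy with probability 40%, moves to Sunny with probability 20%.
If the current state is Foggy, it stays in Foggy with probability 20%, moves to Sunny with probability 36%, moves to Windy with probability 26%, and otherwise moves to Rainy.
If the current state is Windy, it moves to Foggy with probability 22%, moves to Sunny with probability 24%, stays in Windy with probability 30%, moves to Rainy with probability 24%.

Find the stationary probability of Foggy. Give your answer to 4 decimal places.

0.2464

Let the stationary distribution be π with π = πP and π_1 + π_2 + π_3 + π_4 = 1.
π_1 = 0.26·π_1 + 0.2·π_2 + 0.36·π_3 + 0.24·π_4
π_2 = 0.36·π_1 + 0.26·π_2 + 0.18·π_3 + 0.24·π_4
π_3 = 0.16·π_1 + 0.4·π_2 + 0.2·π_3 + 0.22·π_4
Solving with the normalization constraint gives π = (0.2644, 0.2622, 0.2464, 0.2270).
So the stationary probability of Foggy is 0.2464.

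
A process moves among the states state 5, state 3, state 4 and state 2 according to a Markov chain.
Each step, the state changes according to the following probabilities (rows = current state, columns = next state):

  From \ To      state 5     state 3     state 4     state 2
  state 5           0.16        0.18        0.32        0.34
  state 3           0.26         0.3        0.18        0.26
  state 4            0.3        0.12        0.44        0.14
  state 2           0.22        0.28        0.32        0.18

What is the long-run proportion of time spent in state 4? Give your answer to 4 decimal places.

Let the stationary distribution be π with π = πP and π_1 + π_2 + π_3 + π_4 = 1.
π_1 = 0.16·π_1 + 0.26·π_2 + 0.3·π_3 + 0.22·π_4
π_2 = 0.18·π_1 + 0.3·π_2 + 0.12·π_3 + 0.28·π_4
π_3 = 0.32·π_1 + 0.18·π_2 + 0.44·π_3 + 0.32·π_4
Solving with the normalization constraint gives π = (0.2403, 0.2072, 0.3307, 0.2218).
So the stationary probability of state 4 is 0.3307.

0.3307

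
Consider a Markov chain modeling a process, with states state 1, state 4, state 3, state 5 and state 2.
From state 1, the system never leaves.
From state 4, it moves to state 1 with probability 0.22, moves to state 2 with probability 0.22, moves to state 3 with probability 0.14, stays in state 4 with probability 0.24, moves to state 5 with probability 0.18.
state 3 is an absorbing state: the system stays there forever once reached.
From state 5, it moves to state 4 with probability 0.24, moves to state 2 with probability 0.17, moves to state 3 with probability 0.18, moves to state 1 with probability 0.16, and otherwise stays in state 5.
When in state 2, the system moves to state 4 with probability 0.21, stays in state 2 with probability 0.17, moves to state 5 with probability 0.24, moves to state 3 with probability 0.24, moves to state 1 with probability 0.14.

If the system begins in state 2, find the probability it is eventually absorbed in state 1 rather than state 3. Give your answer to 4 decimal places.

Let h(s) be the probability of absorption at state 1 starting from transient state s. Then h(state 1) = 1 and h(state 3) = 0. By first-step analysis:
h(state 4) = 0.22·1 + 0.24·h(state 4) + 0.14·0 + 0.18·h(state 5) + 0.22·h(state 2)
h(state 5) = 0.16·1 + 0.24·h(state 4) + 0.18·0 + 0.25·h(state 5) + 0.17·h(state 2)
h(state 2) = 0.14·1 + 0.21·h(state 4) + 0.24·0 + 0.24·h(state 5) + 0.17·h(state 2)
Solving: h(state 4) = 0.5325, h(state 5) = 0.4843, h(state 2) = 0.4434.
Starting from state 2, the probability is 0.4434.

0.4434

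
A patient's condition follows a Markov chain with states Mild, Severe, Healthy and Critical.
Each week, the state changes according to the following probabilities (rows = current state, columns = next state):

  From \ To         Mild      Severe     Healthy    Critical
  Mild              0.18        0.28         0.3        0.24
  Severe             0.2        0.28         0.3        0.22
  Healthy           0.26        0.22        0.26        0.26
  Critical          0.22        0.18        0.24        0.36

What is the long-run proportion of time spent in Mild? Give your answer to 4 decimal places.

0.2175

Let the stationary distribution be π with π = πP and π_1 + π_2 + π_3 + π_4 = 1.
π_1 = 0.18·π_1 + 0.2·π_2 + 0.26·π_3 + 0.22·π_4
π_2 = 0.28·π_1 + 0.28·π_2 + 0.22·π_3 + 0.18·π_4
π_3 = 0.3·π_1 + 0.3·π_2 + 0.26·π_3 + 0.24·π_4
Solving with the normalization constraint gives π = (0.2175, 0.2363, 0.2727, 0.2736).
So the stationary probability of Mild is 0.2175.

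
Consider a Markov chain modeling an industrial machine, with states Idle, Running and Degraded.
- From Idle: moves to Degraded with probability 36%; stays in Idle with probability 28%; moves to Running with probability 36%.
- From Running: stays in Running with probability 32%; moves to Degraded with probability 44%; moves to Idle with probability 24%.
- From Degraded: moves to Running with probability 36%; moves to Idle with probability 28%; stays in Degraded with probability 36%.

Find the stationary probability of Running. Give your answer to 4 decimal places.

0.3462

Let the stationary distribution be π with π = πP and π_1 + π_2 + π_3 = 1.
π_1 = 0.28·π_1 + 0.24·π_2 + 0.28·π_3
π_2 = 0.36·π_1 + 0.32·π_2 + 0.36·π_3
Solving with the normalization constraint gives π = (0.2662, 0.3462, 0.3877).
So the stationary probability of Running is 0.3462.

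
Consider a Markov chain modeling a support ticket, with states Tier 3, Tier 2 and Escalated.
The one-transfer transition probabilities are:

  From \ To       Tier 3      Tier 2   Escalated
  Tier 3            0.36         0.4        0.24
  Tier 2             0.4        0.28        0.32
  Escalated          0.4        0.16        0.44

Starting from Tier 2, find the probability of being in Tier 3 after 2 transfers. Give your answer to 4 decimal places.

0.3840

Sum over the intermediate state after 1 transfer:
P = P(Tier 2→Tier 3)·P(Tier 3→Tier 3) + P(Tier 2→Tier 2)·P(Tier 2→Tier 3) + P(Tier 2→Escalated)·P(Escalated→Tier 3)
  = 0.4×0.36 + 0.28×0.4 + 0.32×0.4
  = 0.1440 + 0.1120 + 0.1280 = 0.3840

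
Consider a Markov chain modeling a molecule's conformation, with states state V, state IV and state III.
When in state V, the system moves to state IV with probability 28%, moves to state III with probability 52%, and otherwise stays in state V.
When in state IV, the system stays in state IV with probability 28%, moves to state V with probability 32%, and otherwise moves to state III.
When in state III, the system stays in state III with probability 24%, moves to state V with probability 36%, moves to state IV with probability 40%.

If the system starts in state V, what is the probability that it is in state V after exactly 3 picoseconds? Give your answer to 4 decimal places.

0.2956

Propagate the distribution vector 3 picoseconds from state V.
After 0 picoseconds: (1.0000, 0.0000, 0.0000)
After 1 picosecond: (0.2000, 0.2800, 0.5200)
After 2 picoseconds: (0.3168, 0.3424, 0.3408)
After 3 picoseconds: (0.2956, 0.3209, 0.3835)
P(in state V after 3 picoseconds) = 0.2956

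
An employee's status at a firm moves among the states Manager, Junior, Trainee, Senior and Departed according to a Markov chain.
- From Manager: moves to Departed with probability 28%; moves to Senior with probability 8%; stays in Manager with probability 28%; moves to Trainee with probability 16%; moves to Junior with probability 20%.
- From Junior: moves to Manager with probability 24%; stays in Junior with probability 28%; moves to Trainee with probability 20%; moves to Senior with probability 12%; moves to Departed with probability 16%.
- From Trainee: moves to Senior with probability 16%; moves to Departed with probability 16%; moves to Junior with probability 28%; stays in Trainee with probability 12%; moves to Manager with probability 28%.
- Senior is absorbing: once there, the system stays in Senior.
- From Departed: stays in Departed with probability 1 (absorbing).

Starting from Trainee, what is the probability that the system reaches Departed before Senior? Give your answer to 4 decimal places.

Let h(s) be the probability of absorption at Departed starting from transient state s. Then h(Departed) = 1 and h(Senior) = 0. By first-step analysis:
h(Manager) = 0.28·h(Manager) + 0.2·h(Junior) + 0.16·h(Trainee) + 0.08·0 + 0.28·1
h(Junior) = 0.24·h(Manager) + 0.28·h(Junior) + 0.2·h(Trainee) + 0.12·0 + 0.16·1
h(Trainee) = 0.28·h(Manager) + 0.28·h(Junior) + 0.12·h(Trainee) + 0.16·0 + 0.16·1
Solving: h(Manager) = 0.6947, h(Junior) = 0.6205, h(Trainee) = 0.6003.
Starting from Trainee, the probability is 0.6003.

0.6003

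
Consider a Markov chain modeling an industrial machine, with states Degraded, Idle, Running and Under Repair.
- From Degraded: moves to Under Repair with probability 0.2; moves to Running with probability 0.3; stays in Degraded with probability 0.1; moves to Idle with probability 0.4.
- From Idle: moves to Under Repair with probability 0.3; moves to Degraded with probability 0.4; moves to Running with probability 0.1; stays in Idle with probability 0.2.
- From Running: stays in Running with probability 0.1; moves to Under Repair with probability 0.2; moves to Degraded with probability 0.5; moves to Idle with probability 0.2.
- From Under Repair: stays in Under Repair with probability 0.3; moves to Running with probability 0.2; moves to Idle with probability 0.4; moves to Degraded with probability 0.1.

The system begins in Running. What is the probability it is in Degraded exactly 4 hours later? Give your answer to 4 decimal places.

0.2520

Propagate the distribution vector 4 hours from Running.
After 0 hours: (0.0000, 0.0000, 1.0000, 0.0000)
After 1 hour: (0.5000, 0.2000, 0.1000, 0.2000)
After 2 hours: (0.2000, 0.3400, 0.2200, 0.2400)
After 3 hours: (0.2900, 0.2880, 0.1640, 0.2580)
After 4 hours: (0.2520, 0.3096, 0.1838, 0.2546)
P(in Degraded after 4 hours) = 0.2520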